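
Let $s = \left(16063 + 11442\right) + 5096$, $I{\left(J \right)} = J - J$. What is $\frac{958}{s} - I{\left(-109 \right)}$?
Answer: $\frac{958}{32601} \approx 0.029386$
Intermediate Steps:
$I{\left(J \right)} = 0$
$s = 32601$ ($s = 27505 + 5096 = 32601$)
$\frac{958}{s} - I{\left(-109 \right)} = \frac{958}{32601} - 0 = 958 \cdot \frac{1}{32601} + 0 = \frac{958}{32601} + 0 = \frac{958}{32601}$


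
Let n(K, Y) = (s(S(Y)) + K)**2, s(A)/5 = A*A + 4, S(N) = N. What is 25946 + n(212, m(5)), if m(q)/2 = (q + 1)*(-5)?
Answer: 332431770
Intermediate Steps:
s(A) = 20 + 5*A**2 (s(A) = 5*(A*A + 4) = 5*(A**2 + 4) = 5*(4 + A**2) = 20 + 5*A**2)
m(q) = -10 - 10*q (m(q) = 2*((q + 1)*(-5)) = 2*((1 + q)*(-5)) = 2*(-5 - 5*q) = -10 - 10*q)
n(K, Y) = (20 + K + 5*Y**2)**2 (n(K, Y) = ((20 + 5*Y**2) + K)**2 = (20 + K + 5*Y**2)**2)
25946 + n(212, m(5)) = 25946 + (20 + 212 + 5*(-10 - 10*5)**2)**2 = 25946 + (20 + 212 + 5*(-10 - 50)**2)**2 = 25946 + (20 + 212 + 5*(-60)**2)**2 = 25946 + (20 + 212 + 5*3600)**2 = 25946 + (20 + 212 + 18000)**2 = 25946 + 18232**2 = 25946 + 332405824 = 332431770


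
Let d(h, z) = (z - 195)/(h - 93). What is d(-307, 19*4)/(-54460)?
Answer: -17/3112000 ≈ -5.4627e-6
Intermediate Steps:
d(h, z) = (-195 + z)/(-93 + h)
d(-307, 19*4)/(-54460) = ((-195 + 19*4)/(-93 - 307))/(-54460) = ((-195 + 76)/(-400))*(-1/54460) = -1/400*(-119)*(-1/54460) = (119/400)*(-1/54460) = -17/3112000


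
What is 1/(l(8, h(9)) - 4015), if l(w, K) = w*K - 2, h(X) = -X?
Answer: -1/4089 ≈ -0.00024456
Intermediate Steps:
l(w, K) = -2 + K*w (l(w, K) = K*w - 2 = -2 + K*w)
1/(l(8, h(9)) - 4015) = 1/((-2 - 1*9*8) - 4015) = 1/((-2 - 9*8) - 4015) = 1/((-2 - 72) - 4015) = 1/(-74 - 4015) = 1/(-4089) = -1/4089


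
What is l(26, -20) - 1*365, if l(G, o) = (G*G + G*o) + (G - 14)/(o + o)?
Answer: -2093/10 ≈ -209.30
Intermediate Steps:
l(G, o) = G**2 + G*o + (-14 + G)/(2*o) (l(G, o) = (G**2 + G*o) + (-14 + G)/((2*o)) = (G**2 + G*o) + (-14 + G)*(1/(2*o)) = (G**2 + G*o) + (-14 + G)/(2*o) = G**2 + G*o + (-14 + G)/(2*o))
l(26, -20) - 1*365 = (-7 + (1/2)*26 + 26*(-20)*(26 - 20))/(-20) - 1*365 = -(-7 + 13 + 26*(-20)*6)/20 - 365 = -(-7 + 13 - 3120)/20 - 365 = -1/20*(-3114) - 365 = 1557/10 - 365 = -2093/10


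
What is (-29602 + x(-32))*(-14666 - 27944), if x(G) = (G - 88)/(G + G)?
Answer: 5045045305/4 ≈ 1.2613e+9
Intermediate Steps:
x(G) = (-88 + G)/(2*G) (x(G) = (-88 + G)/((2*G)) = (-88 + G)*(1/(2*G)) = (-88 + G)/(2*G))
(-29602 + x(-32))*(-14666 - 27944) = (-29602 + (½)*(-88 - 32)/(-32))*(-14666 - 27944) = (-29602 + (½)*(-1/32)*(-120))*(-42610) = (-29602 + 15/8)*(-42610) = -236801/8*(-42610) = 5045045305/4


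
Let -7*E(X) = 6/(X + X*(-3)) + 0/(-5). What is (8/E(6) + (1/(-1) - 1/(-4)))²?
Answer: 198025/16 ≈ 12377.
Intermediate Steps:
E(X) = 3/(7*X) (E(X) = -(6/(X + X*(-3)) + 0/(-5))/7 = -(6/(X - 3*X) + 0*(-⅕))/7 = -(6/((-2*X)) + 0)/7 = -(6*(-1/(2*X)) + 0)/7 = -(-3/X + 0)/7 = -(-3)/(7*X) = 3/(7*X))
(8/E(6) + (1/(-1) - 1/(-4)))² = (8/(((3/7)/6)) + (1/(-1) - 1/(-4)))² = (8/(((3/7)*(⅙))) + (1*(-1) - 1*(-¼)))² = (8/(1/14) + (-1 + ¼))² = (8*14 - ¾)² = (112 - ¾)² = (445/4)² = 198025/16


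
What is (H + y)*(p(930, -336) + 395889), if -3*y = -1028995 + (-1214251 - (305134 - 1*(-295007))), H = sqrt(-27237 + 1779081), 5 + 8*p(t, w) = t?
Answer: 9007955221319/24 + 3168037*sqrt(437961)/4 ≈ 3.7586e+11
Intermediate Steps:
p(t, w) = -5/8 + t/8
H = 2*sqrt(437961) (H = sqrt(1751844) = 2*sqrt(437961) ≈ 1323.6)
y = 2843387/3 (y = -(-1028995 + (-1214251 - (305134 - 1*(-295007))))/3 = -(-1028995 + (-1214251 - (305134 + 295007)))/3 = -(-1028995 + (-1214251 - 1*600141))/3 = -(-1028995 + (-1214251 - 600141))/3 = -(-1028995 - 1814392)/3 = -1/3*(-2843387) = 2843387/3 ≈ 9.4780e+5)
(H + y)*(p(930, -336) + 395889) = (2*sqrt(437961) + 2843387/3)*((-5/8 + (1/8)*930) + 395889) = (2843387/3 + 2*sqrt(437961))*((-5/8 + 465/4) + 395889) = (2843387/3 + 2*sqrt(437961))*(925/8 + 395889) = (2843387/3 + 2*sqrt(437961))*(3168037/8) = 9007955221319/24 + 3168037*sqrt(437961)/4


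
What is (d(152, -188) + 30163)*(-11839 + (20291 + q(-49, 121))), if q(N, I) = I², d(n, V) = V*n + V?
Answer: 32307107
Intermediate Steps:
d(n, V) = V + V*n
(d(152, -188) + 30163)*(-11839 + (20291 + q(-49, 121))) = (-188*(1 + 152) + 30163)*(-11839 + (20291 + 121²)) = (-188*153 + 30163)*(-11839 + (20291 + 14641)) = (-28764 + 30163)*(-11839 + 34932) = 1399*23093 = 32307107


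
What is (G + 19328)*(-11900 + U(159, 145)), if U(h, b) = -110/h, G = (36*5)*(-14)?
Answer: -31804265680/159 ≈ -2.0003e+8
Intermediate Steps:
G = -2520 (G = 180*(-14) = -2520)
(G + 19328)*(-11900 + U(159, 145)) = (-2520 + 19328)*(-11900 - 110/159) = 16808*(-11900 - 110*1/159) = 16808*(-11900 - 110/159) = 16808*(-1892210/159) = -31804265680/159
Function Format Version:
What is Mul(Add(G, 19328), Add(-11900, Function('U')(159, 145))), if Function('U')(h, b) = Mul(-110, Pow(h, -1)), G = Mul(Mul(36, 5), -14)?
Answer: Rational(-31804265680, 159) ≈ -2.0003e+8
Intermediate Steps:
G = -2520 (G = Mul(180, -14) = -2520)
Mul(Add(G, 19328), Add(-11900, Function('U')(159, 145))) = Mul(Add(-2520, 19328), Add(-11900, Mul(-110, Pow(159, -1)))) = Mul(16808, Add(-11900, Mul(-110, Rational(1, 159)))) = Mul(16808, Add(-11900, Rational(-110, 159))) = Mul(16808, Rational(-1892210, 159)) = Rational(-31804265680, 159)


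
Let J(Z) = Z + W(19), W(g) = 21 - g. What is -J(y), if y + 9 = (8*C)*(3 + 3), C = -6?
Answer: 295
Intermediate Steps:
y = -297 (y = -9 + (8*(-6))*(3 + 3) = -9 - 48*6 = -9 - 288 = -297)
J(Z) = 2 + Z (J(Z) = Z + (21 - 1*19) = Z + (21 - 19) = Z + 2 = 2 + Z)
-J(y) = -(2 - 297) = -1*(-295) = 295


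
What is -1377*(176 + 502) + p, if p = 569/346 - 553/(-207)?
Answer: -66866419811/71622 ≈ -9.3360e+5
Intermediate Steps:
p = 309121/71622 (p = 569*(1/346) - 553*(-1/207) = 569/346 + 553/207 = 309121/71622 ≈ 4.3160)
-1377*(176 + 502) + p = -1377*(176 + 502) + 309121/71622 = -1377*678 + 309121/71622 = -933606 + 309121/71622 = -66866419811/71622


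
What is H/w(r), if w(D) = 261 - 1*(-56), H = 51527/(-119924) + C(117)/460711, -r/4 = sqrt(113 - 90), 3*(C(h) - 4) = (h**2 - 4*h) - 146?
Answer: -9949674529/7506148710252 ≈ -0.0013255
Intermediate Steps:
C(h) = -134/3 - 4*h/3 + h**2/3 (C(h) = 4 + ((h**2 - 4*h) - 146)/3 = 4 + (-146 + h**2 - 4*h)/3 = 4 + (-146/3 - 4*h/3 + h**2/3) = -134/3 - 4*h/3 + h**2/3)
r = -4*sqrt(23) (r = -4*sqrt(113 - 90) = -4*sqrt(23) ≈ -19.183)
H = -9949674529/23678702556 (H = 51527/(-119924) + (-134/3 - 4/3*117 + (1/3)*117**2)/460711 = 51527*(-1/119924) + (-134/3 - 156 + (1/3)*13689)*(1/460711) = -7361/17132 + (-134/3 - 156 + 4563)*(1/460711) = -7361/17132 + (13087/3)*(1/460711) = -7361/17132 + 13087/1382133 = -9949674529/23678702556 ≈ -0.42020)
w(D) = 317 (w(D) = 261 + 56 = 317)
H/w(r) = -9949674529/23678702556/317 = -9949674529/23678702556*1/317 = -9949674529/7506148710252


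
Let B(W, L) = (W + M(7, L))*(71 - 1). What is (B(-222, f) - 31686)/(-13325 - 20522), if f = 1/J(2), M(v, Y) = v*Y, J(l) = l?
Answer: 4271/3077 ≈ 1.3880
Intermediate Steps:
M(v, Y) = Y*v
f = 1/2 ≈ 0.50000
B(W, L) = 70*W + 490*L (B(W, L) = (W + L*7)*(71 - 1) = (W + 7*L)*70 = 70*W + 490*L)
(B(-222, f) - 31686)/(-13325 - 20522) = ((70*(-222) + 490*(1/2)) - 31686)/(-13325 - 20522) = ((-15540 + 245) - 31686)/(-33847) = (-15295 - 31686)*(-1/33847) = -46981*(-1/33847) = 4271/3077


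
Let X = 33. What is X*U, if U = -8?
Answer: -264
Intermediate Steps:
X*U = 33*(-8) = -264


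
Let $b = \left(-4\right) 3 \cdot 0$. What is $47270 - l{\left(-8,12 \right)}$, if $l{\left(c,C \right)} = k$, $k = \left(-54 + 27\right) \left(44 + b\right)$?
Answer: $48458$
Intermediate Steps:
$b = 0$ ($b = \left(-12\right) 0 = 0$)
$k = -1188$ ($k = \left(-54 + 27\right) \left(44 + 0\right) = \left(-27\right) 44 = -1188$)
$l{\left(c,C \right)} = -1188$
$47270 - l{\left(-8,12 \right)} = 47270 - -1188 = 47270 + 1188 = 48458$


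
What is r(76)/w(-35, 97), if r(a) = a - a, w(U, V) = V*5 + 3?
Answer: 0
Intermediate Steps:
w(U, V) = 3 + 5*V (w(U, V) = 5*V + 3 = 3 + 5*V)
r(a) = 0
r(76)/w(-35, 97) = 0/(3 + 5*97) = 0/(3 + 485) = 0/488 = 0*(1/488) = 0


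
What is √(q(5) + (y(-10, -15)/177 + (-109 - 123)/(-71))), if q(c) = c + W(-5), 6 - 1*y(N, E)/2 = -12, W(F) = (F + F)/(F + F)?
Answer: √166194386/4189 ≈ 3.0775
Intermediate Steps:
W(F) = 1 (W(F) = (2*F)/((2*F)) = (2*F)*(1/(2*F)) = 1)
y(N, E) = 36 (y(N, E) = 12 - 2*(-12) = 12 + 24 = 36)
q(c) = 1 + c (q(c) = c + 1 = 1 + c)
√(q(5) + (y(-10, -15)/177 + (-109 - 123)/(-71))) = √((1 + 5) + (36/177 + (-109 - 123)/(-71))) = √(6 + (36*(1/177) - 232*(-1/71))) = √(6 + (12/59 + 232/71)) = √(6 + 14540/4189) = √(39674/4189) = √166194386/4189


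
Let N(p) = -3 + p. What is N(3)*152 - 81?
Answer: -81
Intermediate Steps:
N(3)*152 - 81 = (-3 + 3)*152 - 81 = 0*152 - 81 = 0 - 81 = -81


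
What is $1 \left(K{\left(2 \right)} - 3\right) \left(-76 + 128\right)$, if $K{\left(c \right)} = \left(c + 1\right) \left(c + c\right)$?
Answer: $468$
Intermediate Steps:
$K{\left(c \right)} = 2 c \left(1 + c\right)$ ($K{\left(c \right)} = \left(1 + c\right) 2 c = 2 c \left(1 + c\right)$)
$1 \left(K{\left(2 \right)} - 3\right) \left(-76 + 128\right) = 1 \left(2 \cdot 2 \left(1 + 2\right) - 3\right) \left(-76 + 128\right) = 1 \left(2 \cdot 2 \cdot 3 - 3\right) 52 = 1 \left(12 - 3\right) 52 = 1 \cdot 9 \cdot 52 = 9 \cdot 52 = 468$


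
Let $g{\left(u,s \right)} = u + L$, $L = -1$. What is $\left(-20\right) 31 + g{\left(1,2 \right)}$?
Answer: $-620$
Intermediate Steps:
$g{\left(u,s \right)} = -1 + u$ ($g{\left(u,s \right)} = u - 1 = -1 + u$)
$\left(-20\right) 31 + g{\left(1,2 \right)} = \left(-20\right) 31 + \left(-1 + 1\right) = -620 + 0 = -620$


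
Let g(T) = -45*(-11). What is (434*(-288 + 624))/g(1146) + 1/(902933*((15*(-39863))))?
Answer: 583192597481607/1979648999845 ≈ 294.59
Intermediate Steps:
g(T) = 495
(434*(-288 + 624))/g(1146) + 1/(902933*((15*(-39863)))) = (434*(-288 + 624))/495 + 1/(902933*((15*(-39863)))) = (434*336)*(1/495) + (1/902933)/(-597945) = 145824*(1/495) + (1/902933)*(-1/597945) = 48608/165 - 1/539904272685 = 583192597481607/1979648999845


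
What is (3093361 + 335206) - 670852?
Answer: 2757715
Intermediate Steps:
(3093361 + 335206) - 670852 = 3428567 - 670852 = 2757715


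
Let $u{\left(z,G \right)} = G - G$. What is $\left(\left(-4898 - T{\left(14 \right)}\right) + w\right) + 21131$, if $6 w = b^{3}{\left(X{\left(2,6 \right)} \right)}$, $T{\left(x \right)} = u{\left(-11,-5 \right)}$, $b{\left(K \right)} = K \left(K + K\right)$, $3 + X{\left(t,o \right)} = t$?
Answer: $\frac{48703}{3} \approx 16234.0$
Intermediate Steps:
$X{\left(t,o \right)} = -3 + t$
$b{\left(K \right)} = 2 K^{2}$ ($b{\left(K \right)} = K 2 K = 2 K^{2}$)
$u{\left(z,G \right)} = 0$
$T{\left(x \right)} = 0$
$w = \frac{4}{3}$ ($w = \frac{\left(2 \left(-3 + 2\right)^{2}\right)^{3}}{6} = \frac{\left(2 \left(-1\right)^{2}\right)^{3}}{6} = \frac{\left(2 \cdot 1\right)^{3}}{6} = \frac{2^{3}}{6} = \frac{1}{6} \cdot 8 = \frac{4}{3} \approx 1.3333$)
$\left(\left(-4898 - T{\left(14 \right)}\right) + w\right) + 21131 = \left(\left(-4898 - 0\right) + \frac{4}{3}\right) + 21131 = \left(\left(-4898 + 0\right) + \frac{4}{3}\right) + 21131 = \left(-4898 + \frac{4}{3}\right) + 21131 = - \frac{14690}{3} + 21131 = \frac{48703}{3}$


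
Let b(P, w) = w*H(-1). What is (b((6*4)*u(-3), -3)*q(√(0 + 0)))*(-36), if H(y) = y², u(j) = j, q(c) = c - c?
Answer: 0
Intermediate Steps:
q(c) = 0
b(P, w) = w (b(P, w) = w*(-1)² = w*1 = w)
(b((6*4)*u(-3), -3)*q(√(0 + 0)))*(-36) = -3*0*(-36) = 0*(-36) = 0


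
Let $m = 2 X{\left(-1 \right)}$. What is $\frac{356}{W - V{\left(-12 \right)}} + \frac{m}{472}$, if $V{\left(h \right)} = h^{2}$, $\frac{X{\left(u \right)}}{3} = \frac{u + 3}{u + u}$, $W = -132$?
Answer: $- \frac{21211}{16284} \approx -1.3026$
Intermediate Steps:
$X{\left(u \right)} = \frac{3 \left(3 + u\right)}{2 u}$ ($X{\left(u \right)} = 3 \frac{u + 3}{u + u} = 3 \frac{3 + u}{2 u} = \frac{3 \left(3 + u\right)}{2 u}$)
$m = -6$ ($m = 2 \frac{3 \left(3 - 1\right)}{2 \left(-1\right)} = 2 \cdot \frac{3}{2} \left(-1\right) 2 = 2 \left(-3\right) = -6$)
$\frac{356}{W - V{\left(-12 \right)}} + \frac{m}{472} = \frac{356}{-132 - \left(-12\right)^{2}} - \frac{6}{472} = \frac{356}{-132 - 144} - \frac{3}{236} = \frac{356}{-276} - \frac{3}{236} = 356 \left(- \frac{1}{276}\right) - \frac{3}{236} = - \frac{89}{69} - \frac{3}{236} = - \frac{21211}{16284}$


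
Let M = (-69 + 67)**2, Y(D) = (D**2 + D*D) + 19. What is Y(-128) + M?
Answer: 32791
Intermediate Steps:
Y(D) = 19 + 2*D**2 (Y(D) = (D**2 + D**2) + 19 = 2*D**2 + 19 = 19 + 2*D**2)
M = 4 (M = (-2)**2 = 4)
Y(-128) + M = (19 + 2*(-128)**2) + 4 = (19 + 2*16384) + 4 = (19 + 32768) + 4 = 32787 + 4 = 32791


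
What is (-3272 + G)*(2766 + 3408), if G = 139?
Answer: -19343142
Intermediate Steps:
(-3272 + G)*(2766 + 3408) = (-3272 + 139)*(2766 + 3408) = -3133*6174 = -19343142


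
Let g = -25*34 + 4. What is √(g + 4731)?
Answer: √3885 ≈ 62.330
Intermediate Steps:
g = -846 (g = -850 + 4 = -846)
√(g + 4731) = √(-846 + 4731) = √3885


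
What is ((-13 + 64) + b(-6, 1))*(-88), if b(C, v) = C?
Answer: -3960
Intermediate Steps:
((-13 + 64) + b(-6, 1))*(-88) = ((-13 + 64) - 6)*(-88) = (51 - 6)*(-88) = 45*(-88) = -3960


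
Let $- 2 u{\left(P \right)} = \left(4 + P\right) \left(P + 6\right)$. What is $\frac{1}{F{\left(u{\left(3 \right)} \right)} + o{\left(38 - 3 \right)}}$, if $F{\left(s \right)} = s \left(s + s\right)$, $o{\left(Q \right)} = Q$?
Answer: $\frac{2}{4039} \approx 0.00049517$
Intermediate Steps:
$u{\left(P \right)} = - \frac{\left(4 + P\right) \left(6 + P\right)}{2}$ ($u{\left(P \right)} = - \frac{\left(4 + P\right) \left(P + 6\right)}{2} = - \frac{\left(4 + P\right) \left(6 + P\right)}{2}$)
$F{\left(s \right)} = 2 s^{2}$ ($F{\left(s \right)} = s 2 s = 2 s^{2}$)
$\frac{1}{F{\left(u{\left(3 \right)} \right)} + o{\left(38 - 3 \right)}} = \frac{1}{2 \left(-12 - 15 - \frac{3^{2}}{2}\right)^{2} + \left(38 - 3\right)} = \frac{1}{2 \left(-12 - 15 - \frac{9}{2}\right)^{2} + \left(38 - 3\right)} = \frac{1}{2 \left(-12 - 15 - \frac{9}{2}\right)^{2} + 35} = \frac{1}{2 \left(- \frac{63}{2}\right)^{2} + 35} = \frac{1}{2 \cdot \frac{3969}{4} + 35} = \frac{1}{\frac{3969}{2} + 35} = \frac{1}{\frac{4039}{2}} = \frac{2}{4039}$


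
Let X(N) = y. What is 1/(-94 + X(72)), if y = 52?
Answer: -1/42 ≈ -0.023810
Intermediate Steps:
X(N) = 52
1/(-94 + X(72)) = 1/(-94 + 52) = 1/(-42) = -1/42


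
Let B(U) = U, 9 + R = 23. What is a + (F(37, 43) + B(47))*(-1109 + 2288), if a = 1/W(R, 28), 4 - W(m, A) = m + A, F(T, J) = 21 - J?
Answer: 1120049/38 ≈ 29475.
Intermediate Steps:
R = 14 (R = -9 + 23 = 14)
W(m, A) = 4 - A - m (W(m, A) = 4 - (m + A) = 4 - (A + m) = 4 + (-A - m) = 4 - A - m)
a = -1/38 (a = 1/(4 - 1*28 - 1*14) = 1/(4 - 28 - 14) = 1/(-38) = -1/38 ≈ -0.026316)
a + (F(37, 43) + B(47))*(-1109 + 2288) = -1/38 + ((21 - 1*43) + 47)*(-1109 + 2288) = -1/38 + ((21 - 43) + 47)*1179 = -1/38 + (-22 + 47)*1179 = -1/38 + 25*1179 = -1/38 + 29475 = 1120049/38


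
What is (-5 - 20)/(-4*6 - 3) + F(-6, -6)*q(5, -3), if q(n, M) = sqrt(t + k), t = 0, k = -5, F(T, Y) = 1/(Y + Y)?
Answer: 25/27 - I*sqrt(5)/12 ≈ 0.92593 - 0.18634*I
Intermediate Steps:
F(T, Y) = 1/(2*Y)
q(n, M) = I*sqrt(5) (q(n, M) = sqrt(0 - 5) = sqrt(-5) = I*sqrt(5))
(-5 - 20)/(-4*6 - 3) + F(-6, -6)*q(5, -3) = (-5 - 20)/(-4*6 - 3) + ((1/2)/(-6))*(I*sqrt(5)) = -25/(-24 - 3) + ((1/2)*(-1/6))*(I*sqrt(5)) = -25/(-27) - I*sqrt(5)/12 = -25*(-1/27) - I*sqrt(5)/12 = 25/27 - I*sqrt(5)/12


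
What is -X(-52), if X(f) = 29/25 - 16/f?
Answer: -477/325 ≈ -1.4677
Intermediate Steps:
X(f) = 29/25 - 16/f (X(f) = 29*(1/25) - 16/f = 29/25 - 16/f)
-X(-52) = -(29/25 - 16/(-52)) = -(29/25 - 16*(-1/52)) = -(29/25 + 4/13) = -1*477/325 = -477/325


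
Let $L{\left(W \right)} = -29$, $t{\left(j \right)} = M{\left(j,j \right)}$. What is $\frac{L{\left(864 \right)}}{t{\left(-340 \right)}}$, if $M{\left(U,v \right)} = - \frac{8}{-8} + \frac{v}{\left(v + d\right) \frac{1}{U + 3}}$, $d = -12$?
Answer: $\frac{2552}{28557} \approx 0.089365$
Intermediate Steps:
$M{\left(U,v \right)} = 1 + \frac{v \left(3 + U\right)}{-12 + v}$ ($M{\left(U,v \right)} = - \frac{8}{-8} + \frac{v}{\left(v - 12\right) \frac{1}{U + 3}} = \left(-8\right) \left(- \frac{1}{8}\right) + \frac{v}{\left(-12 + v\right) \frac{1}{3 + U}} = 1 + \frac{v}{\frac{1}{3 + U} \left(-12 + v\right)} = 1 + v \frac{3 + U}{-12 + v} = 1 + \frac{v \left(3 + U\right)}{-12 + v}$)
$t{\left(j \right)} = \frac{-12 + j^{2} + 4 j}{-12 + j}$ ($t{\left(j \right)} = \frac{-12 + 4 j + j j}{-12 + j} = \frac{-12 + 4 j + j^{2}}{-12 + j} = \frac{-12 + j^{2} + 4 j}{-12 + j}$)
$\frac{L{\left(864 \right)}}{t{\left(-340 \right)}} = - \frac{29}{\frac{1}{-12 - 340} \left(-12 + \left(-340\right)^{2} + 4 \left(-340\right)\right)} = - \frac{29}{\frac{1}{-352} \left(-12 + 115600 - 1360\right)} = - \frac{29}{\left(- \frac{1}{352}\right) 114228} = - \frac{29}{- \frac{28557}{88}} = \left(-29\right) \left(- \frac{88}{28557}\right) = \frac{2552}{28557}$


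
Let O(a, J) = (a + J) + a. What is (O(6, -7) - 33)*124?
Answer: -3472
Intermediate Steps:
O(a, J) = J + 2*a (O(a, J) = (J + a) + a = J + 2*a)
(O(6, -7) - 33)*124 = ((-7 + 2*6) - 33)*124 = ((-7 + 12) - 33)*124 = (5 - 33)*124 = -28*124 = -3472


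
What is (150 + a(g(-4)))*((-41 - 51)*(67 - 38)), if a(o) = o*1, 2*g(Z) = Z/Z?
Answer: -401534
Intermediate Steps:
g(Z) = ½ (g(Z) = (Z/Z)/2 = (½)*1 = ½)
a(o) = o
(150 + a(g(-4)))*((-41 - 51)*(67 - 38)) = (150 + ½)*((-41 - 51)*(67 - 38)) = 301*(-92*29)/2 = (301/2)*(-2668) = -401534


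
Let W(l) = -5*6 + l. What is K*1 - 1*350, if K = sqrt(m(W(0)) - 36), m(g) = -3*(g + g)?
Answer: -338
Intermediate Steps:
W(l) = -30 + l
m(g) = -6*g
K = 12 (K = sqrt(-6*(-30 + 0) - 36) = sqrt(-6*(-30) - 36) = sqrt(180 - 36) = sqrt(144) = 12)
K*1 - 1*350 = 12*1 - 1*350 = 12 - 350 = -338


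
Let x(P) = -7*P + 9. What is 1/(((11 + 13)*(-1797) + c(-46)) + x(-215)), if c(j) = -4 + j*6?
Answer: -1/41894 ≈ -2.3870e-5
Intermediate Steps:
x(P) = 9 - 7*P
c(j) = -4 + 6*j
1/(((11 + 13)*(-1797) + c(-46)) + x(-215)) = 1/(((11 + 13)*(-1797) + (-4 + 6*(-46))) + (9 - 7*(-215))) = 1/((24*(-1797) + (-4 - 276)) + (9 + 1505)) = 1/((-43128 - 280) + 1514) = 1/(-43408 + 1514) = 1/(-41894) = -1/41894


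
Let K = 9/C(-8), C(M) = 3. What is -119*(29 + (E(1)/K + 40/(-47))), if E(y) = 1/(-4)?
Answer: -1883651/564 ≈ -3339.8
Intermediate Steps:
E(y) = -¼
K = 3 (K = 9/3 = 9*(⅓) = 3)
-119*(29 + (E(1)/K + 40/(-47))) = -119*(29 + (-¼/3 + 40/(-47))) = -119*(29 + (-¼*⅓ + 40*(-1/47))) = -119*(29 + (-1/12 - 40/47)) = -119*(29 - 527/564) = -119*15829/564 = -1883651/564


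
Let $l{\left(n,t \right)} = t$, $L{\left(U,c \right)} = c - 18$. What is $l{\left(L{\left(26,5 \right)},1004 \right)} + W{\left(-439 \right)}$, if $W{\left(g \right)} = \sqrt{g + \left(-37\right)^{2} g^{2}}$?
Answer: $1004 + \sqrt{263834610} \approx 17247.0$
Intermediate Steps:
$L{\left(U,c \right)} = -18 + c$ ($L{\left(U,c \right)} = c - 18 = -18 + c$)
$W{\left(g \right)} = \sqrt{g + 1369 g^{2}}$
$l{\left(L{\left(26,5 \right)},1004 \right)} + W{\left(-439 \right)} = 1004 + \sqrt{- 439 \left(1 + 1369 \left(-439\right)\right)} = 1004 + \sqrt{- 439 \left(1 - 600991\right)} = 1004 + \sqrt{\left(-439\right) \left(-600990\right)} = 1004 + \sqrt{263834610}$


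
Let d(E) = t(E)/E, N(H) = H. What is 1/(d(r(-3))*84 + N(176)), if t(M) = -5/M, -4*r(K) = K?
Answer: -3/1712 ≈ -0.0017523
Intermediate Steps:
r(K) = -K/4
d(E) = -5/E**2 (d(E) = (-5/E)/E = -5/E**2)
1/(d(r(-3))*84 + N(176)) = 1/(-5/(-1/4*(-3))**2*84 + 176) = 1/(-5/(3/4)**2*84 + 176) = 1/(-5*16/9*84 + 176) = 1/(-80/9*84 + 176) = 1/(-2240/3 + 176) = 1/(-1712/3) = -3/1712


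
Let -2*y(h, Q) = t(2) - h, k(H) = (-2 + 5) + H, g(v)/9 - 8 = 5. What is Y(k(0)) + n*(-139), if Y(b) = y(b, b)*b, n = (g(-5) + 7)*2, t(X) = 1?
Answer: -34469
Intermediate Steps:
g(v) = 117 (g(v) = 72 + 9*5 = 72 + 45 = 117)
k(H) = 3 + H
y(h, Q) = -1/2 + h/2 (y(h, Q) = -(1 - h)/2 = -1/2 + h/2)
n = 248 (n = (117 + 7)*2 = 124*2 = 248)
Y(b) = b*(-1/2 + b/2) (Y(b) = (-1/2 + b/2)*b = b*(-1/2 + b/2))
Y(k(0)) + n*(-139) = (3 + 0)*(-1 + (3 + 0))/2 + 248*(-139) = (1/2)*3*(-1 + 3) - 34472 = (1/2)*3*2 - 34472 = 3 - 34472 = -34469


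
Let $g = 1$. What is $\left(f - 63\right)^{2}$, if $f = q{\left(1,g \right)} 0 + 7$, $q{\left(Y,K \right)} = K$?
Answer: $3136$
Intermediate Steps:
$f = 7$ ($f = 1 \cdot 0 + 7 = 0 + 7 = 7$)
$\left(f - 63\right)^{2} = \left(7 - 63\right)^{2} = \left(-56\right)^{2} = 3136$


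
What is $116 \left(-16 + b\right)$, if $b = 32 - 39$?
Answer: $-2668$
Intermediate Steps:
$b = -7$ ($b = 32 - 39 = -7$)
$116 \left(-16 + b\right) = 116 \left(-16 - 7\right) = 116 \left(-23\right) = -2668$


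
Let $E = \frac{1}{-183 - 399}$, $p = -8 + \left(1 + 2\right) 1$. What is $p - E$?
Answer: $- \frac{2909}{582} \approx -4.9983$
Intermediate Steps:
$p = -5$ ($p = -8 + 3 \cdot 1 = -8 + 3 = -5$)
$E = - \frac{1}{582}$ ($E = \frac{1}{-582} = - \frac{1}{582} \approx -0.0017182$)
$p - E = -5 - - \frac{1}{582} = -5 + \frac{1}{582} = - \frac{2909}{582}$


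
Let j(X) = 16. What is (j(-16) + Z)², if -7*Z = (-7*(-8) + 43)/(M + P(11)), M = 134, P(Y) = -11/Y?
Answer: 218951209/866761 ≈ 252.61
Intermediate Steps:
Z = -99/931 (Z = -(-7*(-8) + 43)/(7*(134 - 11/11)) = -(56 + 43)/(7*(134 - 11*1/11)) = -99/(7*(134 - 1)) = -99/(7*133) = -⅐*99/133 = -99/931 ≈ -0.10634)
(j(-16) + Z)² = (16 - 99/931)² = (14797/931)² = 218951209/866761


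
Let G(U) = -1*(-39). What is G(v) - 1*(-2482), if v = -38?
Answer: 2521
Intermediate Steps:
G(U) = 39
G(v) - 1*(-2482) = 39 - 1*(-2482) = 39 + 2482 = 2521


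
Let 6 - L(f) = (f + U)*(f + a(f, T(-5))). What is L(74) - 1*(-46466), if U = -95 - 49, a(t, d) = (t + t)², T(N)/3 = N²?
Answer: 1584932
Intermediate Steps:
T(N) = 3*N²
a(t, d) = 4*t² (a(t, d) = (2*t)² = 4*t²)
U = -144
L(f) = 6 - (-144 + f)*(f + 4*f²) (L(f) = 6 - (f - 144)*(f + 4*f²) = 6 - (-144 + f)*(f + 4*f²))
L(74) - 1*(-46466) = (6 - 4*74³ + 144*74 + 575*74²) - 1*(-46466) = (6 - 4*405224 + 10656 + 575*5476) + 46466 = (6 - 1620896 + 10656 + 3148700) + 46466 = 1538466 + 46466 = 1584932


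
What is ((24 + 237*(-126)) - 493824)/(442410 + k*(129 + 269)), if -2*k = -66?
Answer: -87277/75924 ≈ -1.1495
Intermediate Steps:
k = 33 (k = -½*(-66) = 33)
((24 + 237*(-126)) - 493824)/(442410 + k*(129 + 269)) = ((24 + 237*(-126)) - 493824)/(442410 + 33*(129 + 269)) = ((24 - 29862) - 493824)/(442410 + 33*398) = (-29838 - 493824)/(442410 + 13134) = -523662/455544 = -523662*1/455544 = -87277/75924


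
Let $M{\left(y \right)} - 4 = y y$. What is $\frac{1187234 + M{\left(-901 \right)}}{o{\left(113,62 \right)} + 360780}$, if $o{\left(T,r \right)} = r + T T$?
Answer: $\frac{285577}{53373} \approx 5.3506$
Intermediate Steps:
$M{\left(y \right)} = 4 + y^{2}$ ($M{\left(y \right)} = 4 + y y = 4 + y^{2}$)
$o{\left(T,r \right)} = r + T^{2}$
$\frac{1187234 + M{\left(-901 \right)}}{o{\left(113,62 \right)} + 360780} = \frac{1187234 + \left(4 + \left(-901\right)^{2}\right)}{\left(62 + 113^{2}\right) + 360780} = \frac{1187234 + \left(4 + 811801\right)}{\left(62 + 12769\right) + 360780} = \frac{1187234 + 811805}{12831 + 360780} = \frac{1999039}{373611} = 1999039 \cdot \frac{1}{373611} = \frac{285577}{53373}$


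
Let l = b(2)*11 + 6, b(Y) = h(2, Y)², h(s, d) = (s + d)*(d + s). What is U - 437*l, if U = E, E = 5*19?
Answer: -1233119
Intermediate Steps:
h(s, d) = (d + s)² (h(s, d) = (d + s)*(d + s) = (d + s)²)
E = 95
U = 95
b(Y) = (2 + Y)⁴ (b(Y) = ((Y + 2)²)² = ((2 + Y)²)² = (2 + Y)⁴)
l = 2822 (l = (2 + 2)⁴*11 + 6 = 4⁴*11 + 6 = 256*11 + 6 = 2816 + 6 = 2822)
U - 437*l = 95 - 437*2822 = 95 - 1233214 = -1233119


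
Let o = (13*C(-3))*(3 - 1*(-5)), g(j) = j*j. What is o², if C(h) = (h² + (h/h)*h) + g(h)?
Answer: 2433600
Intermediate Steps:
g(j) = j²
C(h) = h + 2*h² (C(h) = (h² + (h/h)*h) + h² = (h² + 1*h) + h² = (h² + h) + h² = (h + h²) + h² = h + 2*h²)
o = 1560 (o = (13*(-3*(1 + 2*(-3))))*(3 - 1*(-5)) = (13*(-3*(1 - 6)))*(3 + 5) = (13*(-3*(-5)))*8 = (13*15)*8 = 195*8 = 1560)
o² = 1560² = 2433600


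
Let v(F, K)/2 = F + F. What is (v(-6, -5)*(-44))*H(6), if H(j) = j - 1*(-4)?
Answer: 10560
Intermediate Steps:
v(F, K) = 4*F (v(F, K) = 2*(F + F) = 2*(2*F) = 4*F)
H(j) = 4 + j (H(j) = j + 4 = 4 + j)
(v(-6, -5)*(-44))*H(6) = ((4*(-6))*(-44))*(4 + 6) = -24*(-44)*10 = 1056*10 = 10560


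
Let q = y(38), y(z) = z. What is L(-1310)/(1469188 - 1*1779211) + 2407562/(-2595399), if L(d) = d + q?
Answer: -27522157274/29801236451 ≈ -0.92352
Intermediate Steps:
q = 38
L(d) = 38 + d (L(d) = d + 38 = 38 + d)
L(-1310)/(1469188 - 1*1779211) + 2407562/(-2595399) = (38 - 1310)/(1469188 - 1*1779211) + 2407562/(-2595399) = -1272/(1469188 - 1779211) + 2407562*(-1/2595399) = -1272/(-310023) - 2407562/2595399 = -1272*(-1/310023) - 2407562/2595399 = 424/103341 - 2407562/2595399 = -27522157274/29801236451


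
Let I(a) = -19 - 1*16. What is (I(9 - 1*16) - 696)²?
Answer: 534361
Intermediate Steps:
I(a) = -35 (I(a) = -19 - 16 = -35)
(I(9 - 1*16) - 696)² = (-35 - 696)² = (-731)² = 534361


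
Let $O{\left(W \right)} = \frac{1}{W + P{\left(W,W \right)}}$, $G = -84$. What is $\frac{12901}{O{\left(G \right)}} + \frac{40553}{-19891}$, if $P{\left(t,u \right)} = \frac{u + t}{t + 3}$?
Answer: $- \frac{567630800623}{537057} \approx -1.0569 \cdot 10^{6}$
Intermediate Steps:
$P{\left(t,u \right)} = \frac{t + u}{3 + t}$
$O{\left(W \right)} = \frac{1}{W + \frac{2 W}{3 + W}}$ ($O{\left(W \right)} = \frac{1}{W + \frac{W + W}{3 + W}} = \frac{1}{W + \frac{2 W}{3 + W}}$)
$\frac{12901}{O{\left(G \right)}} + \frac{40553}{-19891} = \frac{12901}{\frac{1}{-84} \frac{1}{5 - 84} \left(3 - 84\right)} + \frac{40553}{-19891} = \frac{12901}{\left(- \frac{1}{84}\right) \frac{1}{-79} \left(-81\right)} + 40553 \left(- \frac{1}{19891}\right) = \frac{12901}{\left(- \frac{1}{84}\right) \left(- \frac{1}{79}\right) \left(-81\right)} - \frac{40553}{19891} = \frac{12901}{- \frac{27}{2212}} - \frac{40553}{19891} = 12901 \left(- \frac{2212}{27}\right) - \frac{40553}{19891} = - \frac{28537012}{27} - \frac{40553}{19891} = - \frac{567630800623}{537057}$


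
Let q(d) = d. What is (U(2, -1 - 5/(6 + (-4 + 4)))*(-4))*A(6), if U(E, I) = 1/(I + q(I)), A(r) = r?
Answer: 72/11 ≈ 6.5455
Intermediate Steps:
U(E, I) = 1/(2*I) (U(E, I) = 1/(I + I) = 1/(2*I))
(U(2, -1 - 5/(6 + (-4 + 4)))*(-4))*A(6) = ((1/(2*(-1 - 5/(6 + (-4 + 4)))))*(-4))*6 = ((1/(2*(-1 - 5/(6 + 0))))*(-4))*6 = ((1/(2*(-1 - 5/6)))*(-4))*6 = ((1/(2*(-11/6)))*(-4))*6 = (((1/2)*(-6/11))*(-4))*6 = -3/11*(-4)*6 = (12/11)*6 = 72/11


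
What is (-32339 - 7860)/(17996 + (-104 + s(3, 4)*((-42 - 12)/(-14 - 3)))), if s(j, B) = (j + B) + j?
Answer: -683383/304704 ≈ -2.2428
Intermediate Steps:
s(j, B) = B + 2*j (s(j, B) = (B + j) + j = B + 2*j)
(-32339 - 7860)/(17996 + (-104 + s(3, 4)*((-42 - 12)/(-14 - 3)))) = (-32339 - 7860)/(17996 + (-104 + (4 + 2*3)*((-42 - 12)/(-14 - 3)))) = -40199/(17996 + (-104 + (4 + 6)*(-54/(-17)))) = -40199/(17996 + (-104 + 10*(-54*(-1/17)))) = -40199/(17996 + (-104 + 10*(54/17))) = -40199/(17996 + (-104 + 540/17)) = -40199/(17996 - 1228/17) = -40199/304704/17 = -40199*17/304704 = -683383/304704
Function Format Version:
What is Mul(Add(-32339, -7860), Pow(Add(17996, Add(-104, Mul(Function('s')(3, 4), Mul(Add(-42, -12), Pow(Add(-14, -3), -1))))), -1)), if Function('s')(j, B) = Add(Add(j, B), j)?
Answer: Rational(-683383, 304704) ≈ -2.2428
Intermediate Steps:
Function('s')(j, B) = Add(B, Mul(2, j)) (Function('s')(j, B) = Add(Add(B, j), j) = Add(B, Mul(2, j)))
Mul(Add(-32339, -7860), Pow(Add(17996, Add(-104, Mul(Function('s')(3, 4), Mul(Add(-42, -12), Pow(Add(-14, -3), -1))))), -1)) = Mul(Add(-32339, -7860), Pow(Add(17996, Add(-104, Mul(Add(4, Mul(2, 3)), Mul(Add(-42, -12), Pow(Add(-14, -3), -1))))), -1)) = Mul(-40199, Pow(Add(17996, Add(-104, Mul(Add(4, 6), Mul(-54, Pow(-17, -1))))), -1)) = Mul(-40199, Pow(Add(17996, Add(-104, Mul(10, Mul(-54, Rational(-1, 17))))), -1)) = Mul(-40199, Pow(Add(17996, Add(-104, Mul(10, Rational(54, 17)))), -1)) = Mul(-40199, Pow(Add(17996, Add(-104, Rational(540, 17))), -1)) = Mul(-40199, Pow(Add(17996, Rational(-1228, 17)), -1)) = Mul(-40199, Pow(Rational(304704, 17), -1)) = Mul(-40199, Rational(17, 304704)) = Rational(-683383, 304704)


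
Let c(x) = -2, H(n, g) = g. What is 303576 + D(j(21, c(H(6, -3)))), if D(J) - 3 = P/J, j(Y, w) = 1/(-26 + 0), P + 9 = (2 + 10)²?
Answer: 300069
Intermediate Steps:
P = 135 (P = -9 + (2 + 10)² = -9 + 12² = -9 + 144 = 135)
j(Y, w) = -1/26 (j(Y, w) = 1/(-26) = -1/26)
D(J) = 3 + 135/J
303576 + D(j(21, c(H(6, -3)))) = 303576 + (3 + 135/(-1/26)) = 303576 + (3 + 135*(-26)) = 303576 + (3 - 3510) = 303576 - 3507 = 300069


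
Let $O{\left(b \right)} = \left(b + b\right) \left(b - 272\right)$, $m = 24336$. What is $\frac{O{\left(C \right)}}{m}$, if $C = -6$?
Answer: $\frac{139}{1014} \approx 0.13708$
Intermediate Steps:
$O{\left(b \right)} = 2 b \left(-272 + b\right)$
$\frac{O{\left(C \right)}}{m} = \frac{2 \left(-6\right) \left(-272 - 6\right)}{24336} = 2 \left(-6\right) \left(-278\right) \frac{1}{24336} = 3336 \cdot \frac{1}{24336} = \frac{139}{1014}$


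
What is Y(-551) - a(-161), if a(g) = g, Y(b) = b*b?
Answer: 303762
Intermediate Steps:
Y(b) = b²
Y(-551) - a(-161) = (-551)² - 1*(-161) = 303601 + 161 = 303762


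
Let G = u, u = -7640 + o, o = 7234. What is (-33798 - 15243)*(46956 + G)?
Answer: -2282858550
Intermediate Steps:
u = -406 (u = -7640 + 7234 = -406)
G = -406
(-33798 - 15243)*(46956 + G) = (-33798 - 15243)*(46956 - 406) = -49041*46550 = -2282858550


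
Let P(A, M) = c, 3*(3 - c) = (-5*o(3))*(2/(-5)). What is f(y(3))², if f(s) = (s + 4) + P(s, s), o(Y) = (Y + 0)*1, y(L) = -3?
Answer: 4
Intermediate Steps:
o(Y) = Y (o(Y) = Y*1 = Y)
c = 1 (c = 3 - (-5*3)*2/(-5)/3 = 3 - (-5)*2*(-⅕) = 3 - (-5)*(-2)/5 = 3 - ⅓*6 = 3 - 2 = 1)
P(A, M) = 1
f(s) = 5 + s (f(s) = (s + 4) + 1 = (4 + s) + 1 = 5 + s)
f(y(3))² = (5 - 3)² = 2² = 4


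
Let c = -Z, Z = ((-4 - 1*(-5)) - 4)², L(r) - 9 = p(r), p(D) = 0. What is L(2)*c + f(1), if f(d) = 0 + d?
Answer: -80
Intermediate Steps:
f(d) = d
L(r) = 9 (L(r) = 9 + 0 = 9)
Z = 9 (Z = ((-4 + 5) - 4)² = (1 - 4)² = (-3)² = 9)
c = -9 (c = -1*9 = -9)
L(2)*c + f(1) = 9*(-9) + 1 = -81 + 1 = -80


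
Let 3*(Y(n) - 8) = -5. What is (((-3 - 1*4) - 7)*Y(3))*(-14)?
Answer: 3724/3 ≈ 1241.3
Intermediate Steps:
Y(n) = 19/3 (Y(n) = 8 + (⅓)*(-5) = 8 - 5/3 = 19/3)
(((-3 - 1*4) - 7)*Y(3))*(-14) = (((-3 - 1*4) - 7)*(19/3))*(-14) = (((-3 - 4) - 7)*(19/3))*(-14) = ((-7 - 7)*(19/3))*(-14) = -14*19/3*(-14) = -266/3*(-14) = 3724/3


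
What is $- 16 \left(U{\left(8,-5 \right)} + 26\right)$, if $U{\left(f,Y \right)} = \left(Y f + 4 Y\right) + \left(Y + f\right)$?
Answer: $496$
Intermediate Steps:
$U{\left(f,Y \right)} = f + 5 Y + Y f$ ($U{\left(f,Y \right)} = \left(4 Y + Y f\right) + \left(Y + f\right) = f + 5 Y + Y f$)
$- 16 \left(U{\left(8,-5 \right)} + 26\right) = - 16 \left(\left(8 + 5 \left(-5\right) - 40\right) + 26\right) = - 16 \left(\left(8 - 25 - 40\right) + 26\right) = - 16 \left(-57 + 26\right) = \left(-16\right) \left(-31\right) = 496$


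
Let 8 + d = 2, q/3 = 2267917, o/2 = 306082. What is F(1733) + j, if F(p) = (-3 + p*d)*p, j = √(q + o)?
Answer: -18024933 + √7415915 ≈ -1.8022e+7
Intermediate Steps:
o = 612164 (o = 2*306082 = 612164)
q = 6803751 (q = 3*2267917 = 6803751)
d = -6 (d = -8 + 2 = -6)
j = √7415915 (j = √(6803751 + 612164) = √7415915 ≈ 2723.2)
F(p) = p*(-3 - 6*p) (F(p) = (-3 + p*(-6))*p = (-3 - 6*p)*p = p*(-3 - 6*p))
F(1733) + j = -3*1733*(1 + 2*1733) + √7415915 = -3*1733*(1 + 3466) + √7415915 = -3*1733*3467 + √7415915 = -18024933 + √7415915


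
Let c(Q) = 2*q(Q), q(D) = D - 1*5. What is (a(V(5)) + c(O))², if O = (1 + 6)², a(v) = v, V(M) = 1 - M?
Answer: 7056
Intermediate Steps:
q(D) = -5 + D (q(D) = D - 5 = -5 + D)
O = 49 (O = 7² = 49)
c(Q) = -10 + 2*Q (c(Q) = 2*(-5 + Q) = -10 + 2*Q)
(a(V(5)) + c(O))² = ((1 - 1*5) + (-10 + 2*49))² = ((1 - 5) + (-10 + 98))² = (-4 + 88)² = 84² = 7056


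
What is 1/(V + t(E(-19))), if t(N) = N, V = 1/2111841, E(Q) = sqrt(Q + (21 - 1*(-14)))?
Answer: 2111841/8447365 ≈ 0.25000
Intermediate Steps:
E(Q) = sqrt(35 + Q) (E(Q) = sqrt(Q + (21 + 14)) = sqrt(Q + 35) = sqrt(35 + Q))
V = 1/2111841 ≈ 4.7352e-7
1/(V + t(E(-19))) = 1/(1/2111841 + sqrt(35 - 19)) = 1/(1/2111841 + sqrt(16)) = 1/(1/2111841 + 4) = 1/(8447365/2111841) = 2111841/8447365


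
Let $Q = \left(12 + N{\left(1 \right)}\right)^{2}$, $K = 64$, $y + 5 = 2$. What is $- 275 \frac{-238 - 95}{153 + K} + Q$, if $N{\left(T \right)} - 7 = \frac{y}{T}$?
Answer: $\frac{147127}{217} \approx 678.0$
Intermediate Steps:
$y = -3$ ($y = -5 + 2 = -3$)
$N{\left(T \right)} = 7 - \frac{3}{T}$
$Q = 256$ ($Q = \left(12 + \left(7 - \frac{3}{1}\right)\right)^{2} = \left(12 + \left(7 - 3\right)\right)^{2} = \left(12 + 4\right)^{2} = 16^{2} = 256$)
$- 275 \frac{-238 - 95}{153 + K} + Q = - 275 \frac{-238 - 95}{153 + 64} + 256 = - 275 \left(- \frac{333}{217}\right) + 256 = - 275 \left(\left(-333\right) \frac{1}{217}\right) + 256 = \left(-275\right) \left(- \frac{333}{217}\right) + 256 = \frac{91575}{217} + 256 = \frac{147127}{217}$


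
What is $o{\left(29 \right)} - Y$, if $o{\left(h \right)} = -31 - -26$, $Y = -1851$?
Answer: $1846$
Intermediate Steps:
$o{\left(h \right)} = -5$ ($o{\left(h \right)} = -31 + 26 = -5$)
$o{\left(29 \right)} - Y = -5 - -1851 = -5 + 1851 = 1846$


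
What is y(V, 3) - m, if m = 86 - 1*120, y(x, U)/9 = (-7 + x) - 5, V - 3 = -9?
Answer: -128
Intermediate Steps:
V = -6 (V = 3 - 9 = -6)
y(x, U) = -108 + 9*x (y(x, U) = 9*((-7 + x) - 5) = 9*(-12 + x) = -108 + 9*x)
m = -34 (m = 86 - 120 = -34)
y(V, 3) - m = (-108 + 9*(-6)) - 1*(-34) = (-108 - 54) + 34 = -162 + 34 = -128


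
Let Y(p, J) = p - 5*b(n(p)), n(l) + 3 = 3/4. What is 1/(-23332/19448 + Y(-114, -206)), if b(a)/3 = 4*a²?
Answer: -9724/4073867 ≈ -0.0023869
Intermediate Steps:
n(l) = -9/4 (n(l) = -3 + 3/4 = -3 + 3*(¼) = -3 + ¾ = -9/4)
b(a) = 12*a² (b(a) = 3*(4*a²) = 12*a²)
Y(p, J) = -1215/4 + p (Y(p, J) = p - 60*(-9/4)² = p - 60*81/16 = p - 5*243/4 = p - 1215/4 = -1215/4 + p)
1/(-23332/19448 + Y(-114, -206)) = 1/(-23332/19448 + (-1215/4 - 114)) = 1/(-23332*1/19448 - 1671/4) = 1/(-5833/4862 - 1671/4) = 1/(-4073867/9724) = -9724/4073867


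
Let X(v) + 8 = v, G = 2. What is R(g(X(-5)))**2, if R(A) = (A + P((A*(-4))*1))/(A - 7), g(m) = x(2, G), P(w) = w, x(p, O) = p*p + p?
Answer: 324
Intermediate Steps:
X(v) = -8 + v
x(p, O) = p + p**2 (x(p, O) = p**2 + p = p + p**2)
g(m) = 6 (g(m) = 2*(1 + 2) = 2*3 = 6)
R(A) = -3*A/(-7 + A) (R(A) = (A + (A*(-4))*1)/(A - 7) = (A - 4*A*1)/(-7 + A) = (A - 4*A)/(-7 + A) = (-3*A)/(-7 + A) = -3*A/(-7 + A))
R(g(X(-5)))**2 = (-3*6/(-7 + 6))**2 = (-3*6/(-1))**2 = (-3*6*(-1))**2 = 18**2 = 324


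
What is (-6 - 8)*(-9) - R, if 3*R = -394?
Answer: 772/3 ≈ 257.33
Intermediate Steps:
R = -394/3 (R = (⅓)*(-394) = -394/3 ≈ -131.33)
(-6 - 8)*(-9) - R = (-6 - 8)*(-9) - 1*(-394/3) = -14*(-9) + 394/3 = 126 + 394/3 = 772/3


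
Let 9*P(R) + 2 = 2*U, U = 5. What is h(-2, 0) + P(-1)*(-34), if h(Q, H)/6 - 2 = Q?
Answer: -272/9 ≈ -30.222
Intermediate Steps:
h(Q, H) = 12 + 6*Q
P(R) = 8/9 (P(R) = -2/9 + (2*5)/9 = -2/9 + (⅑)*10 = -2/9 + 10/9 = 8/9)
h(-2, 0) + P(-1)*(-34) = (12 + 6*(-2)) + (8/9)*(-34) = (12 - 12) - 272/9 = 0 - 272/9 = -272/9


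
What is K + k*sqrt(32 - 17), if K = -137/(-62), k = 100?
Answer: 137/62 + 100*sqrt(15) ≈ 389.51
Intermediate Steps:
K = 137/62 (K = -137*(-1/62) = 137/62 ≈ 2.2097)
K + k*sqrt(32 - 17) = 137/62 + 100*sqrt(32 - 17) = 137/62 + 100*sqrt(15)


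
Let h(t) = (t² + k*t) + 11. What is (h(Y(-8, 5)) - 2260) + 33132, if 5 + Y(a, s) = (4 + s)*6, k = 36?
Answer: 35048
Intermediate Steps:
Y(a, s) = 19 + 6*s (Y(a, s) = -5 + (4 + s)*6 = -5 + (24 + 6*s) = 19 + 6*s)
h(t) = 11 + t² + 36*t (h(t) = (t² + 36*t) + 11 = 11 + t² + 36*t)
(h(Y(-8, 5)) - 2260) + 33132 = ((11 + (19 + 6*5)² + 36*(19 + 6*5)) - 2260) + 33132 = ((11 + (19 + 30)² + 36*(19 + 30)) - 2260) + 33132 = ((11 + 49² + 36*49) - 2260) + 33132 = ((11 + 2401 + 1764) - 2260) + 33132 = (4176 - 2260) + 33132 = 1916 + 33132 = 35048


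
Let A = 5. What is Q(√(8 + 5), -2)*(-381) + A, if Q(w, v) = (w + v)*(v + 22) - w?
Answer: 15245 - 7239*√13 ≈ -10856.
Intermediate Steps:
Q(w, v) = -w + (22 + v)*(v + w) (Q(w, v) = (v + w)*(22 + v) - w = (22 + v)*(v + w) - w = -w + (22 + v)*(v + w))
Q(√(8 + 5), -2)*(-381) + A = ((-2)² + 21*√(8 + 5) + 22*(-2) - 2*√(8 + 5))*(-381) + 5 = (4 + 21*√13 - 44 - 2*√13)*(-381) + 5 = (-40 + 19*√13)*(-381) + 5 = (15240 - 7239*√13) + 5 = 15245 - 7239*√13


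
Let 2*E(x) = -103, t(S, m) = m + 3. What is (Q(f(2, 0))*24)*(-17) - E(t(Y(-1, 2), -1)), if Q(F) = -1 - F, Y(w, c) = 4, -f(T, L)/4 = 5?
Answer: -15401/2 ≈ -7700.5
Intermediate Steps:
f(T, L) = -20 (f(T, L) = -4*5 = -20)
t(S, m) = 3 + m
E(x) = -103/2 (E(x) = (½)*(-103) = -103/2)
(Q(f(2, 0))*24)*(-17) - E(t(Y(-1, 2), -1)) = ((-1 - 1*(-20))*24)*(-17) - 1*(-103/2) = ((-1 + 20)*24)*(-17) + 103/2 = (19*24)*(-17) + 103/2 = 456*(-17) + 103/2 = -7752 + 103/2 = -15401/2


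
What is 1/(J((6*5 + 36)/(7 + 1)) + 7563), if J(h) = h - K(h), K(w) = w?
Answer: 1/7563 ≈ 0.00013222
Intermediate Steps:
J(h) = 0 (J(h) = h - h = 0)
1/(J((6*5 + 36)/(7 + 1)) + 7563) = 1/(0 + 7563) = 1/7563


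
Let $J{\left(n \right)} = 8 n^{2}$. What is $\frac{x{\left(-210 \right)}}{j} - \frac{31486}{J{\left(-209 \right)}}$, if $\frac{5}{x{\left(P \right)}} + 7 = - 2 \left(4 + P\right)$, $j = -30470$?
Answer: $- \frac{1766136397}{19601411940} \approx -0.090103$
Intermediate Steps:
$x{\left(P \right)} = \frac{5}{-15 - 2 P}$ ($x{\left(P \right)} = \frac{5}{-7 - 2 \left(4 + P\right)} = \frac{5}{-7 - \left(8 + 2 P\right)} = \frac{5}{-15 - 2 P}$)
$\frac{x{\left(-210 \right)}}{j} - \frac{31486}{J{\left(-209 \right)}} = \frac{\left(-5\right) \frac{1}{15 + 2 \left(-210\right)}}{-30470} - \frac{31486}{8 \left(-209\right)^{2}} = - \frac{5}{15 - 420} \left(- \frac{1}{30470}\right) - \frac{31486}{8 \cdot 43681} = - \frac{5}{-405} \left(- \frac{1}{30470}\right) - \frac{31486}{349448} = \left(-5\right) \left(- \frac{1}{405}\right) \left(- \frac{1}{30470}\right) - \frac{15743}{174724} = \frac{1}{81} \left(- \frac{1}{30470}\right) - \frac{15743}{174724} = - \frac{1}{2468070} - \frac{15743}{174724} = - \frac{1766136397}{19601411940}$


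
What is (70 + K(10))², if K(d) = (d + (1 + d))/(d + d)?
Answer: 2019241/400 ≈ 5048.1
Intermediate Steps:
K(d) = (1 + 2*d)/(2*d) (K(d) = (1 + 2*d)/((2*d)) = (1 + 2*d)*(1/(2*d)) = (1 + 2*d)/(2*d))
(70 + K(10))² = (70 + (½ + 10)/10)² = (70 + (⅒)*(21/2))² = (70 + 21/20)² = (1421/20)² = 2019241/400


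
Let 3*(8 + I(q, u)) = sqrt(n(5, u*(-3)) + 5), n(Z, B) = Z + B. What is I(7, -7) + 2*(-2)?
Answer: -12 + sqrt(31)/3 ≈ -10.144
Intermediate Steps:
n(Z, B) = B + Z
I(q, u) = -8 + sqrt(10 - 3*u)/3 (I(q, u) = -8 + sqrt((u*(-3) + 5) + 5)/3 = -8 + sqrt((-3*u + 5) + 5)/3 = -8 + sqrt((5 - 3*u) + 5)/3 = -8 + sqrt(10 - 3*u)/3)
I(7, -7) + 2*(-2) = (-8 + sqrt(10 - 3*(-7))/3) + 2*(-2) = (-8 + sqrt(10 + 21)/3) - 4 = (-8 + sqrt(31)/3) - 4 = -12 + sqrt(31)/3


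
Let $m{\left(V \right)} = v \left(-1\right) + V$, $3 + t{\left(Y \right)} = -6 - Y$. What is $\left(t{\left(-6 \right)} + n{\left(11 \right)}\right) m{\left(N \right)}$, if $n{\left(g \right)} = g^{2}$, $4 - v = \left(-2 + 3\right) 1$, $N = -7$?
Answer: $-1180$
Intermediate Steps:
$v = 3$ ($v = 4 - \left(-2 + 3\right) 1 = 4 - 1 \cdot 1 = 4 - 1 = 3$)
$t{\left(Y \right)} = -9 - Y$ ($t{\left(Y \right)} = -3 - \left(6 + Y\right) = -9 - Y$)
$m{\left(V \right)} = -3 + V$ ($m{\left(V \right)} = 3 \left(-1\right) + V = -3 + V$)
$\left(t{\left(-6 \right)} + n{\left(11 \right)}\right) m{\left(N \right)} = \left(\left(-9 - -6\right) + 11^{2}\right) \left(-3 - 7\right) = \left(\left(-9 + 6\right) + 121\right) \left(-10\right) = \left(-3 + 121\right) \left(-10\right) = 118 \left(-10\right) = -1180$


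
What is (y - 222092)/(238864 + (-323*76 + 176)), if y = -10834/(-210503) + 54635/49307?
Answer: -2305141113409289/2226270685633132 ≈ -1.0354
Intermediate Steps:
y = 12035023443/10379271421 (y = -10834*(-1/210503) + 54635*(1/49307) = 10834/210503 + 54635/49307 = 12035023443/10379271421 ≈ 1.1595)
(y - 222092)/(238864 + (-323*76 + 176)) = (12035023443/10379271421 - 222092)/(238864 + (-323*76 + 176)) = -2305141113409289/(10379271421*(238864 + (-24548 + 176))) = -2305141113409289/(10379271421*(238864 - 24372)) = -2305141113409289/10379271421/214492 = -2305141113409289/10379271421*1/214492 = -2305141113409289/2226270685633132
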